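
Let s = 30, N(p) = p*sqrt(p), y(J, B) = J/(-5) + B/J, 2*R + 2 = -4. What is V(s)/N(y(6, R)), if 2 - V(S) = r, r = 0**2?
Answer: 20*I*sqrt(170)/289 ≈ 0.90231*I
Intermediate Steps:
R = -3 (R = -1 + (1/2)*(-4) = -1 - 2 = -3)
y(J, B) = -J/5 + B/J (y(J, B) = J*(-1/5) + B/J = -J/5 + B/J)
N(p) = p**(3/2)
r = 0
V(S) = 2 (V(S) = 2 - 1*0 = 2 + 0 = 2)
V(s)/N(y(6, R)) = 2/((-1/5*6 - 3/6)**(3/2)) = 2/((-6/5 - 3*1/6)**(3/2)) = 2/((-6/5 - 1/2)**(3/2)) = 2/((-17/10)**(3/2)) = 2/((-17*I*sqrt(170)/100)) = 2*(10*I*sqrt(170)/289) = 20*I*sqrt(170)/289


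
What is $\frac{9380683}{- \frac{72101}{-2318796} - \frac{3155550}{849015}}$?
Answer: $- \frac{2910588033593916}{1143555853} \approx -2.5452 \cdot 10^{6}$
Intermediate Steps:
$\frac{9380683}{- \frac{72101}{-2318796} - \frac{3155550}{849015}} = \frac{9380683}{\left(-72101\right) \left(- \frac{1}{2318796}\right) - \frac{210370}{56601}} = \frac{9380683}{\frac{72101}{2318796} - \frac{210370}{56601}} = \frac{9380683}{- \frac{53747125091}{14582908044}} = 9380683 \left(- \frac{14582908044}{53747125091}\right) = - \frac{2910588033593916}{1143555853}$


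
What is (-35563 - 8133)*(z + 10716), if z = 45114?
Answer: -2439547680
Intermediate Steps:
(-35563 - 8133)*(z + 10716) = (-35563 - 8133)*(45114 + 10716) = -43696*55830 = -2439547680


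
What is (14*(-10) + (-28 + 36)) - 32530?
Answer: -32662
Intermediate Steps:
(14*(-10) + (-28 + 36)) - 32530 = (-140 + 8) - 32530 = -132 - 32530 = -32662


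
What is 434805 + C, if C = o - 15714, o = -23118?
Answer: 395973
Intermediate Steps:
C = -38832 (C = -23118 - 15714 = -38832)
434805 + C = 434805 - 38832 = 395973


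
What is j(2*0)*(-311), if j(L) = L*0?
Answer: 0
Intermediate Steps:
j(L) = 0
j(2*0)*(-311) = 0*(-311) = 0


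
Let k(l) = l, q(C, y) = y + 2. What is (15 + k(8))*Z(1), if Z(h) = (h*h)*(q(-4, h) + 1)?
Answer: 92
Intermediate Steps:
q(C, y) = 2 + y
Z(h) = h²*(3 + h) (Z(h) = (h*h)*((2 + h) + 1) = h²*(3 + h))
(15 + k(8))*Z(1) = (15 + 8)*(1²*(3 + 1)) = 23*(1*4) = 23*4 = 92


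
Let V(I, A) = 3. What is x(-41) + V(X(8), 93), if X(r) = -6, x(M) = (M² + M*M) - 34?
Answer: 3331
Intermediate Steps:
x(M) = -34 + 2*M² (x(M) = (M² + M²) - 34 = 2*M² - 34 = -34 + 2*M²)
x(-41) + V(X(8), 93) = (-34 + 2*(-41)²) + 3 = (-34 + 2*1681) + 3 = (-34 + 3362) + 3 = 3328 + 3 = 3331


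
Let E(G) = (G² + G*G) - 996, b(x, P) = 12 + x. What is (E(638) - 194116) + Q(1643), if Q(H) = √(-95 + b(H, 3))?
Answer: 618976 + 2*√390 ≈ 6.1902e+5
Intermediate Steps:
E(G) = -996 + 2*G² (E(G) = (G² + G²) - 996 = 2*G² - 996 = -996 + 2*G²)
Q(H) = √(-83 + H) (Q(H) = √(-95 + (12 + H)) = √(-83 + H))
(E(638) - 194116) + Q(1643) = ((-996 + 2*638²) - 194116) + √(-83 + 1643) = ((-996 + 2*407044) - 194116) + √1560 = ((-996 + 814088) - 194116) + 2*√390 = (813092 - 194116) + 2*√390 = 618976 + 2*√390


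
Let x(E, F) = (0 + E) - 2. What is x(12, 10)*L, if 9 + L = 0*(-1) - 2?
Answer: -110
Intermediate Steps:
L = -11 (L = -9 + (0*(-1) - 2) = -9 + (0 - 2) = -9 - 2 = -11)
x(E, F) = -2 + E (x(E, F) = E - 2 = -2 + E)
x(12, 10)*L = (-2 + 12)*(-11) = 10*(-11) = -110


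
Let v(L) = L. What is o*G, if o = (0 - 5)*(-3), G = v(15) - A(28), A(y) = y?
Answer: -195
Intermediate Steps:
G = -13 (G = 15 - 1*28 = 15 - 28 = -13)
o = 15 (o = -5*(-3) = 15)
o*G = 15*(-13) = -195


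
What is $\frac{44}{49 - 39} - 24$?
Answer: $- \frac{98}{5} \approx -19.6$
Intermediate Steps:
$\frac{44}{49 - 39} - 24 = \frac{44}{10} - 24 = 44 \cdot \frac{1}{10} - 24 = \frac{22}{5} - 24 = - \frac{98}{5}$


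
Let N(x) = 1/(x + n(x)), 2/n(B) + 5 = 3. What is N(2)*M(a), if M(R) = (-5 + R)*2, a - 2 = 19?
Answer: 32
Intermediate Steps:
a = 21 (a = 2 + 19 = 21)
n(B) = -1 (n(B) = 2/(-5 + 3) = 2/(-2) = 2*(-½) = -1)
N(x) = 1/(-1 + x) (N(x) = 1/(x - 1) = 1/(-1 + x))
M(R) = -10 + 2*R
N(2)*M(a) = (-10 + 2*21)/(-1 + 2) = (-10 + 42)/1 = 1*32 = 32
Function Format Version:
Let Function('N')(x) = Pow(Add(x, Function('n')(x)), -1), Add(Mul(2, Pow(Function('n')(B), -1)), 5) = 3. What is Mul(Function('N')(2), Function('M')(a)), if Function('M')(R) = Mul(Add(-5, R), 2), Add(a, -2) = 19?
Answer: 32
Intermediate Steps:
a = 21 (a = Add(2, 19) = 21)
Function('n')(B) = -1 (Function('n')(B) = Mul(2, Pow(Add(-5, 3), -1)) = Mul(2, Pow(-2, -1)) = Mul(2, Rational(-1, 2)) = -1)
Function('N')(x) = Pow(Add(-1, x), -1) (Function('N')(x) = Pow(Add(x, -1), -1) = Pow(Add(-1, x), -1))
Function('M')(R) = Add(-10, Mul(2, R))
Mul(Function('N')(2), Function('M')(a)) = Mul(Pow(Add(-1, 2), -1), Add(-10, Mul(2, 21))) = Mul(Pow(1, -1), Add(-10, 42)) = Mul(1, 32) = 32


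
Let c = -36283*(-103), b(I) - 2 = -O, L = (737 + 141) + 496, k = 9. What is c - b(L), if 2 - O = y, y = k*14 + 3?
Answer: 3737020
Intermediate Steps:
L = 1374 (L = 878 + 496 = 1374)
y = 129 (y = 9*14 + 3 = 126 + 3 = 129)
O = -127 (O = 2 - 1*129 = 2 - 129 = -127)
b(I) = 129 (b(I) = 2 - 1*(-127) = 2 + 127 = 129)
c = 3737149
c - b(L) = 3737149 - 1*129 = 3737149 - 129 = 3737020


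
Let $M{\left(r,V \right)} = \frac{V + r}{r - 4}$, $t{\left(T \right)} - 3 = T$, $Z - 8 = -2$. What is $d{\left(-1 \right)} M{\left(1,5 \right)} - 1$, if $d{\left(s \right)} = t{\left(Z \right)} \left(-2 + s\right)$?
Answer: $53$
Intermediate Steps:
$Z = 6$ ($Z = 8 - 2 = 6$)
$t{\left(T \right)} = 3 + T$
$d{\left(s \right)} = -18 + 9 s$ ($d{\left(s \right)} = \left(3 + 6\right) \left(-2 + s\right) = 9 \left(-2 + s\right) = -18 + 9 s$)
$M{\left(r,V \right)} = \frac{V + r}{-4 + r}$
$d{\left(-1 \right)} M{\left(1,5 \right)} - 1 = \left(-18 + 9 \left(-1\right)\right) \frac{5 + 1}{-4 + 1} - 1 = \left(-18 - 9\right) \frac{1}{-3} \cdot 6 - 1 = - 27 \left(\left(- \frac{1}{3}\right) 6\right) - 1 = \left(-27\right) \left(-2\right) - 1 = 54 - 1 = 53$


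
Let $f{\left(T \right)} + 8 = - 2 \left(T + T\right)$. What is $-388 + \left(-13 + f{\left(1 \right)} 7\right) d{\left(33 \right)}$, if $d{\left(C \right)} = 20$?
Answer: $-2328$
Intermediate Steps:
$f{\left(T \right)} = -8 - 4 T$ ($f{\left(T \right)} = -8 - 2 \left(T + T\right) = -8 - 2 \cdot 2 T = -8 - 4 T$)
$-388 + \left(-13 + f{\left(1 \right)} 7\right) d{\left(33 \right)} = -388 + \left(-13 + \left(-8 - 4\right) 7\right) 20 = -388 + \left(-13 - 84\right) 20 = -388 - 1940 = -2328$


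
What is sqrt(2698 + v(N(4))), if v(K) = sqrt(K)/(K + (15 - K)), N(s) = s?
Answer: 2*sqrt(151770)/15 ≈ 51.944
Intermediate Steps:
v(K) = sqrt(K)/15
sqrt(2698 + v(N(4))) = sqrt(2698 + sqrt(4)/15) = sqrt(2698 + (1/15)*2) = sqrt(2698 + 2/15) = sqrt(40472/15) = 2*sqrt(151770)/15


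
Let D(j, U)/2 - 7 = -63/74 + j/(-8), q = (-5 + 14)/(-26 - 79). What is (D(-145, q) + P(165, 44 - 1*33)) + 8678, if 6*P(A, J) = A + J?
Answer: 3887611/444 ≈ 8755.9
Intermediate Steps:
P(A, J) = A/6 + J/6 (P(A, J) = (A + J)/6 = A/6 + J/6)
q = -3/35 (q = 9/(-105) = 9*(-1/105) = -3/35 ≈ -0.085714)
D(j, U) = 455/37 - j/4 (D(j, U) = 14 + 2*(-63/74 + j/(-8)) = 14 + 2*(-63*1/74 + j*(-⅛)) = 14 + 2*(-63/74 - j/8) = 14 + (-63/37 - j/4) = 455/37 - j/4)
(D(-145, q) + P(165, 44 - 1*33)) + 8678 = ((455/37 - ¼*(-145)) + ((⅙)*165 + (44 - 1*33)/6)) + 8678 = ((455/37 + 145/4) + (55/2 + (44 - 33)/6)) + 8678 = (7185/148 + (55/2 + (⅙)*11)) + 8678 = (7185/148 + (55/2 + 11/6)) + 8678 = (7185/148 + 88/3) + 8678 = 34579/444 + 8678 = 3887611/444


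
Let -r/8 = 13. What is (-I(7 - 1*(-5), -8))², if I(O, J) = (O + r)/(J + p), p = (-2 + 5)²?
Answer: 8464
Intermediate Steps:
p = 9 (p = 3² = 9)
r = -104 (r = -8*13 = -104)
I(O, J) = (-104 + O)/(9 + J) (I(O, J) = (O - 104)/(J + 9) = (-104 + O)/(9 + J))
(-I(7 - 1*(-5), -8))² = (-(-104 + (7 - 1*(-5)))/(9 - 8))² = (-(-104 + (7 + 5))/1)² = (-(-104 + 12))² = (-(-92))² = (-1*(-92))² = 92² = 8464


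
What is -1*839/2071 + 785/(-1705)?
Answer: -611246/706211 ≈ -0.86553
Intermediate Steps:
-1*839/2071 + 785/(-1705) = -839*1/2071 + 785*(-1/1705) = -839/2071 - 157/341 = -611246/706211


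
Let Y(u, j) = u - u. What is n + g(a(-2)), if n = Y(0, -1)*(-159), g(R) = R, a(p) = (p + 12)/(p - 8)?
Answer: -1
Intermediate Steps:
a(p) = (12 + p)/(-8 + p)
Y(u, j) = 0
n = 0 (n = 0*(-159) = 0)
n + g(a(-2)) = 0 + (12 - 2)/(-8 - 2) = 0 + 10/(-10) = 0 - 1/10*10 = 0 - 1 = -1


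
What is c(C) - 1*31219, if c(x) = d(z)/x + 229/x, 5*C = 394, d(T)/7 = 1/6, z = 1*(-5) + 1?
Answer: -73794811/2364 ≈ -31216.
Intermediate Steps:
z = -4 (z = -5 + 1 = -4)
d(T) = 7/6
C = 394/5 (C = (⅕)*394 = 394/5 ≈ 78.800)
c(x) = 1381/(6*x) (c(x) = 7/(6*x) + 229/x = 1381/(6*x))
c(C) - 1*31219 = 1381/(6*(394/5)) - 1*31219 = (1381/6)*(5/394) - 31219 = 6905/2364 - 31219 = -73794811/2364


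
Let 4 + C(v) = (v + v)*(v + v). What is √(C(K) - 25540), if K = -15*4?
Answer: 2*I*√2786 ≈ 105.57*I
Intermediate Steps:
K = -60
C(v) = -4 + 4*v² (C(v) = -4 + (v + v)*(v + v) = -4 + (2*v)*(2*v) = -4 + 4*v²)
√(C(K) - 25540) = √((-4 + 4*(-60)²) - 25540) = √((-4 + 4*3600) - 25540) = √((-4 + 14400) - 25540) = √(14396 - 25540) = √(-11144) = 2*I*√2786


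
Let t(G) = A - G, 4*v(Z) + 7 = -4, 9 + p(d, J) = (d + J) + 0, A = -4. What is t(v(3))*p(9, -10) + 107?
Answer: 239/2 ≈ 119.50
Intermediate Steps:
p(d, J) = -9 + J + d (p(d, J) = -9 + ((d + J) + 0) = -9 + ((J + d) + 0) = -9 + (J + d) = -9 + J + d)
v(Z) = -11/4 (v(Z) = -7/4 + (1/4)*(-4) = -7/4 - 1 = -11/4)
t(G) = -4 - G
t(v(3))*p(9, -10) + 107 = (-4 - 1*(-11/4))*(-9 - 10 + 9) + 107 = (-4 + 11/4)*(-10) + 107 = -5/4*(-10) + 107 = 25/2 + 107 = 239/2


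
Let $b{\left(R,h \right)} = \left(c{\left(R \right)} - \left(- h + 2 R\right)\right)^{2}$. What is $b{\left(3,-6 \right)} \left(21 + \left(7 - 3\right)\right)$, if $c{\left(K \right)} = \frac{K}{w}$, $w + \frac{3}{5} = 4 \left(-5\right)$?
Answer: $\frac{39125025}{10609} \approx 3687.9$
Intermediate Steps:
$w = - \frac{103}{5}$ ($w = - \frac{3}{5} + 4 \left(-5\right) = - \frac{3}{5} - 20 = - \frac{103}{5} \approx -20.6$)
$c{\left(K \right)} = - \frac{5 K}{103}$ ($c{\left(K \right)} = \frac{K}{- \frac{103}{5}} = K \left(- \frac{5}{103}\right) = - \frac{5 K}{103}$)
$b{\left(R,h \right)} = \left(h - \frac{211 R}{103}\right)^{2}$ ($b{\left(R,h \right)} = \left(- \frac{5 R}{103} - \left(- h + 2 R\right)\right)^{2} = \left(h - \frac{211 R}{103}\right)^{2}$)
$b{\left(3,-6 \right)} \left(21 + \left(7 - 3\right)\right) = \frac{\left(\left(-211\right) 3 + 103 \left(-6\right)\right)^{2}}{10609} \left(21 + \left(7 - 3\right)\right) = \frac{\left(-633 - 618\right)^{2}}{10609} \left(21 + \left(7 - 3\right)\right) = \frac{\left(-1251\right)^{2}}{10609} \left(21 + 4\right) = \frac{1}{10609} \cdot 1565001 \cdot 25 = \frac{1565001}{10609} \cdot 25 = \frac{39125025}{10609}$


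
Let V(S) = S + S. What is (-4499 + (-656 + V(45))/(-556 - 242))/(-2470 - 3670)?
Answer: 897409/1224930 ≈ 0.73262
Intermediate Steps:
V(S) = 2*S
(-4499 + (-656 + V(45))/(-556 - 242))/(-2470 - 3670) = (-4499 + (-656 + 2*45)/(-556 - 242))/(-2470 - 3670) = (-4499 + (-656 + 90)/(-798))/(-6140) = (-4499 - 566*(-1/798))*(-1/6140) = (-4499 + 283/399)*(-1/6140) = -1794818/399*(-1/6140) = 897409/1224930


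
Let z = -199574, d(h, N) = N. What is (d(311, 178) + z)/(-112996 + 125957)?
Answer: -199396/12961 ≈ -15.384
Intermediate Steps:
(d(311, 178) + z)/(-112996 + 125957) = (178 - 199574)/(-112996 + 125957) = -199396/12961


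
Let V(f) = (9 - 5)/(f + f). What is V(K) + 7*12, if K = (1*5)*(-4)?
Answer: 839/10 ≈ 83.900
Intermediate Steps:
K = -20 (K = 5*(-4) = -20)
V(f) = 2/f (V(f) = 4/((2*f)) = 4*(1/(2*f)) = 2/f)
V(K) + 7*12 = 2/(-20) + 7*12 = 2*(-1/20) + 84 = -⅒ + 84 = 839/10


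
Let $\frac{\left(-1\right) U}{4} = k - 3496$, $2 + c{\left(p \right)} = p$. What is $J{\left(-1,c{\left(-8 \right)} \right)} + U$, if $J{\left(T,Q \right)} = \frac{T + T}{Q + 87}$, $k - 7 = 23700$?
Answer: $- \frac{6224990}{77} \approx -80844.0$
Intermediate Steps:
$c{\left(p \right)} = -2 + p$
$k = 23707$ ($k = 7 + 23700 = 23707$)
$J{\left(T,Q \right)} = \frac{2 T}{87 + Q}$
$U = -80844$ ($U = - 4 \left(23707 - 3496\right) = \left(-4\right) 20211 = -80844$)
$J{\left(-1,c{\left(-8 \right)} \right)} + U = 2 \left(-1\right) \frac{1}{87 - 10} - 80844 = 2 \left(-1\right) \frac{1}{77} - 80844 = - \frac{2}{77} - 80844 = - \frac{6224990}{77}$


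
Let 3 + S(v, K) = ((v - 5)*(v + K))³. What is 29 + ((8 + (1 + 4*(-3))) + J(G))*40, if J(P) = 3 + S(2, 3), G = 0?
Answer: -135091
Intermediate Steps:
S(v, K) = -3 + (-5 + v)³*(K + v)³ (S(v, K) = -3 + ((v - 5)*(v + K))³ = -3 + ((-5 + v)*(K + v))³ = -3 + (-5 + v)³*(K + v)³)
J(P) = -3375 (J(P) = 3 + (-3 + (-5 + 2)³*(3 + 2)³) = 3 + (-3 + (-3)³*5³) = 3 + (-3 - 27*125) = 3 + (-3 - 3375) = 3 - 3378 = -3375)
29 + ((8 + (1 + 4*(-3))) + J(G))*40 = 29 + ((8 + (1 + 4*(-3))) - 3375)*40 = 29 + ((8 + (1 - 12)) - 3375)*40 = 29 + ((8 - 11) - 3375)*40 = 29 + (-3 - 3375)*40 = 29 - 3378*40 = 29 - 135120 = -135091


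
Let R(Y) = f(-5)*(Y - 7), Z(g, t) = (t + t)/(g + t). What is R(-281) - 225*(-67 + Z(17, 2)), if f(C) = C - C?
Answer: 285525/19 ≈ 15028.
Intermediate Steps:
Z(g, t) = 2*t/(g + t) (Z(g, t) = (2*t)/(g + t) = 2*t/(g + t))
f(C) = 0
R(Y) = 0 (R(Y) = 0*(Y - 7) = 0*(-7 + Y) = 0)
R(-281) - 225*(-67 + Z(17, 2)) = 0 - 225*(-67 + 2*2/(17 + 2)) = 0 - 225*(-67 + 2*2/19) = 0 - 225*(-67 + 2*2*(1/19)) = 0 - 225*(-67 + 4/19) = 0 - 225*(-1269/19) = 0 + 285525/19 = 285525/19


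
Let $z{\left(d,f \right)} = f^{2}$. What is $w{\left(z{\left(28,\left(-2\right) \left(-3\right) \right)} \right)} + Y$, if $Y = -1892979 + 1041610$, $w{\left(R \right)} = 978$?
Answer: $-850391$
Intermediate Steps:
$Y = -851369$
$w{\left(z{\left(28,\left(-2\right) \left(-3\right) \right)} \right)} + Y = 978 - 851369 = -850391$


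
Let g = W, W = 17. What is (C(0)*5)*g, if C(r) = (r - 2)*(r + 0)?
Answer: 0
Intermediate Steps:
C(r) = r*(-2 + r) (C(r) = (-2 + r)*r = r*(-2 + r))
g = 17
(C(0)*5)*g = ((0*(-2 + 0))*5)*17 = ((0*(-2))*5)*17 = (0*5)*17 = 0*17 = 0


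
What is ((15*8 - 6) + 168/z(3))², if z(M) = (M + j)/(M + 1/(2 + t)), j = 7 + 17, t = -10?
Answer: 1408969/81 ≈ 17395.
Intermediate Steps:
j = 24
z(M) = (24 + M)/(-⅛ + M) (z(M) = (M + 24)/(M + 1/(2 - 10)) = (24 + M)/(M + 1/(-8)) = (24 + M)/(M - ⅛) = (24 + M)/(-⅛ + M))
((15*8 - 6) + 168/z(3))² = ((15*8 - 6) + 168/((8*(24 + 3)/(-1 + 8*3))))² = ((120 - 6) + 168/((8*27/(-1 + 24))))² = (114 + 168/((8*27/23)))² = (114 + 168/((8*(1/23)*27)))² = (114 + 168/(216/23))² = (114 + 168*(23/216))² = (114 + 161/9)² = (1187/9)² = 1408969/81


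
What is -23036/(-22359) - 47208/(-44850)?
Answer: 348114712/167133525 ≈ 2.0829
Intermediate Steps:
-23036/(-22359) - 47208/(-44850) = -23036*(-1/22359) - 47208*(-1/44850) = 23036/22359 + 7868/7475 = 348114712/167133525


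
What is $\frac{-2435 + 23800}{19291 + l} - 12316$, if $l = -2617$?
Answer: $- \frac{205335619}{16674} \approx -12315.0$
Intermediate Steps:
$\frac{-2435 + 23800}{19291 + l} - 12316 = \frac{-2435 + 23800}{19291 - 2617} - 12316 = \frac{21365}{16674} - 12316 = - \frac{205335619}{16674}$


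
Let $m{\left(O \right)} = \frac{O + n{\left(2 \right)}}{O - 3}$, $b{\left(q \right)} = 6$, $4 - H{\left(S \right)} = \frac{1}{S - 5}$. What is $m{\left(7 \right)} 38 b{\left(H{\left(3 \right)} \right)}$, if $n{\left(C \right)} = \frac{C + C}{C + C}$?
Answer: $456$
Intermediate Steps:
$H{\left(S \right)} = 4 - \frac{1}{-5 + S}$ ($H{\left(S \right)} = 4 - \frac{1}{S - 5} = 4 - \frac{1}{-5 + S}$)
$n{\left(C \right)} = 1$ ($n{\left(C \right)} = \frac{2 C}{2 C} = 2 C \frac{1}{2 C} = 1$)
$m{\left(O \right)} = \frac{1 + O}{-3 + O}$ ($m{\left(O \right)} = \frac{O + 1}{O - 3} = \frac{1 + O}{-3 + O}$)
$m{\left(7 \right)} 38 b{\left(H{\left(3 \right)} \right)} = \frac{1 + 7}{-3 + 7} \cdot 38 \cdot 6 = \frac{1}{4} \cdot 8 \cdot 38 \cdot 6 = 2 \cdot 38 \cdot 6 = 76 \cdot 6 = 456$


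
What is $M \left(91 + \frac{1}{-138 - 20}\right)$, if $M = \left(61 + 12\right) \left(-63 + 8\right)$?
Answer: $- \frac{57723655}{158} \approx -3.6534 \cdot 10^{5}$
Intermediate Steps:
$M = -4015$ ($M = 73 \left(-55\right) = -4015$)
$M \left(91 + \frac{1}{-138 - 20}\right) = - 4015 \left(91 + \frac{1}{-138 - 20}\right) = - 4015 \left(91 + \frac{1}{-158}\right) = - 4015 \left(91 - \frac{1}{158}\right) = \left(-4015\right) \frac{14377}{158} = - \frac{57723655}{158}$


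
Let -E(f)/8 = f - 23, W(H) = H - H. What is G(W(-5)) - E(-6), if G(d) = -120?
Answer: -352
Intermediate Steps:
W(H) = 0
E(f) = 184 - 8*f (E(f) = -8*(f - 23) = -8*(-23 + f) = 184 - 8*f)
G(W(-5)) - E(-6) = -120 - (184 - 8*(-6)) = -120 - (184 + 48) = -120 - 1*232 = -120 - 232 = -352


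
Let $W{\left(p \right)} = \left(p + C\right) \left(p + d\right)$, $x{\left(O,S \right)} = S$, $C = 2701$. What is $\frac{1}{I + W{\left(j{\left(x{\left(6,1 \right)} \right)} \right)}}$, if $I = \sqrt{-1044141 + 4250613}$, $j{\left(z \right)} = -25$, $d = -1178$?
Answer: $- \frac{268269}{863618809126} - \frac{\sqrt{801618}}{5181712854756} \approx -3.1081 \cdot 10^{-7}$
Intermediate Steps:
$W{\left(p \right)} = \left(-1178 + p\right) \left(2701 + p\right)$ ($W{\left(p \right)} = \left(p + 2701\right) \left(p - 1178\right) = \left(2701 + p\right) \left(-1178 + p\right) = \left(-1178 + p\right) \left(2701 + p\right)$)
$I = 2 \sqrt{801618}$ ($I = \sqrt{3206472} = 2 \sqrt{801618} \approx 1790.7$)
$\frac{1}{I + W{\left(j{\left(x{\left(6,1 \right)} \right)} \right)}} = \frac{1}{2 \sqrt{801618} + \left(-3181778 + \left(-25\right)^{2} + 1523 \left(-25\right)\right)} = \frac{1}{2 \sqrt{801618} - 3219228} = \frac{1}{-3219228 + 2 \sqrt{801618}}$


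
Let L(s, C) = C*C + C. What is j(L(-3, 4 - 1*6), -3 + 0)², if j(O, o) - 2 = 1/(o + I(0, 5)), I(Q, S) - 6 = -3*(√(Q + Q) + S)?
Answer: 529/144 ≈ 3.6736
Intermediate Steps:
L(s, C) = C + C² (L(s, C) = C² + C = C + C²)
I(Q, S) = 6 - 3*S - 3*√2*√Q (I(Q, S) = 6 - 3*(√(Q + Q) + S) = 6 - 3*(√(2*Q) + S) = 6 - 3*(√2*√Q + S) = 6 - 3*(S + √2*√Q) = 6 + (-3*S - 3*√2*√Q) = 6 - 3*S - 3*√2*√Q)
j(O, o) = 2 + 1/(-9 + o) (j(O, o) = 2 + 1/(o + (6 - 3*5 - 3*√2*√0)) = 2 + 1/(o + (6 - 15 - 3*√2*0)) = 2 + 1/(o + (6 - 15 + 0)) = 2 + 1/(o - 9) = 2 + 1/(-9 + o))
j(L(-3, 4 - 1*6), -3 + 0)² = ((17 - 2*(-3 + 0))/(9 - (-3 + 0)))² = ((17 - 2*(-3))/(9 - 1*(-3)))² = ((17 + 6)/(9 + 3))² = (23/12)² = 529/144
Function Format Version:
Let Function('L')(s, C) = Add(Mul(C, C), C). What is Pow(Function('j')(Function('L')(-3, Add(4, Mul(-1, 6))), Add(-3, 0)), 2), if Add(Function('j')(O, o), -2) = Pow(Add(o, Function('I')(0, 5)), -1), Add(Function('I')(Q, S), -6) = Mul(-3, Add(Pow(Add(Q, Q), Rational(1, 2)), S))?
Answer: Rational(529, 144) ≈ 3.6736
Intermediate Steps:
Function('L')(s, C) = Add(C, Pow(C, 2)) (Function('L')(s, C) = Add(Pow(C, 2), C) = Add(C, Pow(C, 2)))
Function('I')(Q, S) = Add(6, Mul(-3, S), Mul(-3, Pow(2, Rational(1, 2)), Pow(Q, Rational(1, 2)))) (Function('I')(Q, S) = Add(6, Mul(-3, Add(Pow(Add(Q, Q), Rational(1, 2)), S))) = Add(6, Mul(-3, Add(Pow(Mul(2, Q), Rational(1, 2)), S))) = Add(6, Mul(-3, Add(Mul(Pow(2, Rational(1, 2)), Pow(Q, Rational(1, 2))), S))) = Add(6, Mul(-3, Add(S, Mul(Pow(2, Rational(1, 2)), Pow(Q, Rational(1, 2)))))) = Add(6, Add(Mul(-3, S), Mul(-3, Pow(2, Rational(1, 2)), Pow(Q, Rational(1, 2))))) = Add(6, Mul(-3, S), Mul(-3, Pow(2, Rational(1, 2)), Pow(Q, Rational(1, 2)))))
Function('j')(O, o) = Add(2, Pow(Add(-9, o), -1)) (Function('j')(O, o) = Add(2, Pow(Add(o, Add(6, Mul(-3, 5), Mul(-3, Pow(2, Rational(1, 2)), Pow(0, Rational(1, 2))))), -1)) = Add(2, Pow(Add(o, Add(6, -15, Mul(-3, Pow(2, Rational(1, 2)), 0))), -1)) = Add(2, Pow(Add(o, Add(6, -15, 0)), -1)) = Add(2, Pow(Add(o, -9), -1)) = Add(2, Pow(Add(-9, o), -1)))
Pow(Function('j')(Function('L')(-3, Add(4, Mul(-1, 6))), Add(-3, 0)), 2) = Pow(Mul(Pow(Add(9, Mul(-1, Add(-3, 0))), -1), Add(17, Mul(-2, Add(-3, 0)))), 2) = Pow(Mul(Pow(Add(9, Mul(-1, -3)), -1), Add(17, Mul(-2, -3))), 2) = Pow(Mul(Pow(Add(9, 3), -1), Add(17, 6)), 2) = Pow(Mul(Pow(12, -1), 23), 2) = Pow(Mul(Rational(1, 12), 23), 2) = Pow(Rational(23, 12), 2) = Rational(529, 144)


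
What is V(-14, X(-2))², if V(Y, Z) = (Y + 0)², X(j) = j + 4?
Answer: 38416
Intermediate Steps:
X(j) = 4 + j
V(Y, Z) = Y²
V(-14, X(-2))² = ((-14)²)² = 196² = 38416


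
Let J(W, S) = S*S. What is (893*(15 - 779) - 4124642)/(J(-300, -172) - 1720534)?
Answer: 801149/281825 ≈ 2.8427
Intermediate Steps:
J(W, S) = S**2
(893*(15 - 779) - 4124642)/(J(-300, -172) - 1720534) = (893*(15 - 779) - 4124642)/((-172)**2 - 1720534) = (893*(-764) - 4124642)/(29584 - 1720534) = (-682252 - 4124642)/(-1690950) = -4806894*(-1/1690950) = 801149/281825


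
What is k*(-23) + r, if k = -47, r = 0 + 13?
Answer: 1094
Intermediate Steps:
r = 13
k*(-23) + r = -47*(-23) + 13 = 1081 + 13 = 1094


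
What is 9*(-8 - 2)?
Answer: -90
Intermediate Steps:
9*(-8 - 2) = 9*(-10) = -90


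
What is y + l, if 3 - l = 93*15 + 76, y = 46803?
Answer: 45335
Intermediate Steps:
l = -1468 (l = 3 - (93*15 + 76) = 3 - (1395 + 76) = 3 - 1*1471 = 3 - 1471 = -1468)
y + l = 46803 - 1468 = 45335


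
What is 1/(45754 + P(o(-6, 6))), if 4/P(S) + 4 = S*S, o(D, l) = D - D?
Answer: 1/45753 ≈ 2.1856e-5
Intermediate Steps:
o(D, l) = 0
P(S) = 4/(-4 + S²) (P(S) = 4/(-4 + S*S) = 4/(-4 + S²))
1/(45754 + P(o(-6, 6))) = 1/(45754 + 4/(-4 + 0²)) = 1/(45754 + 4/(-4 + 0)) = 1/(45754 + 4/(-4)) = 1/(45754 + 4*(-¼)) = 1/(45754 - 1) = 1/45753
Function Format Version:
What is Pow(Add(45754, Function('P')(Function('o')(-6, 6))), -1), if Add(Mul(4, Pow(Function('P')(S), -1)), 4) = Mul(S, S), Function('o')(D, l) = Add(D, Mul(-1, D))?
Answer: Rational(1, 45753) ≈ 2.1856e-5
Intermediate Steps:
Function('o')(D, l) = 0
Function('P')(S) = Mul(4, Pow(Add(-4, Pow(S, 2)), -1)) (Function('P')(S) = Mul(4, Pow(Add(-4, Mul(S, S)), -1)) = Mul(4, Pow(Add(-4, Pow(S, 2)), -1)))
Pow(Add(45754, Function('P')(Function('o')(-6, 6))), -1) = Pow(Add(45754, Mul(4, Pow(Add(-4, Pow(0, 2)), -1))), -1) = Pow(Add(45754, Mul(4, Pow(Add(-4, 0), -1))), -1) = Pow(Add(45754, Mul(4, Pow(-4, -1))), -1) = Pow(Add(45754, Mul(4, Rational(-1, 4))), -1) = Pow(Add(45754, -1), -1) = Pow(45753, -1) = Rational(1, 45753)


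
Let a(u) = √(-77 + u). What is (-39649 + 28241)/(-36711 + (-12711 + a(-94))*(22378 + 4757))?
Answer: 437242903552/13221157631022099 + 11465040*I*√19/1469017514558011 ≈ 3.3071e-5 + 3.4019e-8*I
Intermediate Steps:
(-39649 + 28241)/(-36711 + (-12711 + a(-94))*(22378 + 4757)) = (-39649 + 28241)/(-36711 + (-12711 + √(-77 - 94))*(22378 + 4757)) = -11408/(-36711 + (-12711 + √(-171))*27135) = -11408/(-36711 + (-12711 + 3*I*√19)*27135) = -11408/(-36711 + (-344912985 + 81405*I*√19)) = -11408/(-344949696 + 81405*I*√19)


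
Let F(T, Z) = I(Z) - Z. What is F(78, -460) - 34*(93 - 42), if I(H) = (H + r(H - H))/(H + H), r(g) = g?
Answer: -2547/2 ≈ -1273.5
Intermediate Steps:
I(H) = 1/2 (I(H) = (H + (H - H))/(H + H) = (H + 0)/((2*H)) = H*(1/(2*H)) = 1/2)
F(T, Z) = 1/2 - Z
F(78, -460) - 34*(93 - 42) = (1/2 - 1*(-460)) - 34*(93 - 42) = (1/2 + 460) - 34*51 = 921/2 - 1*1734 = 921/2 - 1734 = -2547/2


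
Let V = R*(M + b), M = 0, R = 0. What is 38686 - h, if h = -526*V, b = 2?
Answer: 38686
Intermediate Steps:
V = 0 (V = 0*(0 + 2) = 0*2 = 0)
h = 0 (h = -526*0 = 0)
38686 - h = 38686 - 1*0 = 38686 + 0 = 38686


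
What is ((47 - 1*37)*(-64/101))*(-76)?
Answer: 48640/101 ≈ 481.58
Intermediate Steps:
((47 - 1*37)*(-64/101))*(-76) = ((47 - 37)*(-64*1/101))*(-76) = (10*(-64/101))*(-76) = -640/101*(-76) = 48640/101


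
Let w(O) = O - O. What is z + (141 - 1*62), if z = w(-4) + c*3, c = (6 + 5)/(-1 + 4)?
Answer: 90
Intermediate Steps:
c = 11/3 ≈ 3.6667
w(O) = 0
z = 11 (z = 0 + (11/3)*3 = 0 + 11 = 11)
z + (141 - 1*62) = 11 + (141 - 1*62) = 11 + (141 - 62) = 11 + 79 = 90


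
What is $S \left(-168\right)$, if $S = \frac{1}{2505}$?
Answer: $- \frac{56}{835} \approx -0.067066$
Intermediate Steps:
$S = \frac{1}{2505} \approx 0.0003992$
$S \left(-168\right) = \frac{1}{2505} \left(-168\right) = - \frac{56}{835}$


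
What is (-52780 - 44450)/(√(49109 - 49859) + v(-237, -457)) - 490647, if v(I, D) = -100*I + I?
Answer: 3*(-817745*√30 + 3837382597*I)/(-23463*I + 5*√30) ≈ -4.9065e+5 + 0.004837*I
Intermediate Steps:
v(I, D) = -99*I
(-52780 - 44450)/(√(49109 - 49859) + v(-237, -457)) - 490647 = (-52780 - 44450)/(√(49109 - 49859) - 99*(-237)) - 490647 = -97230/(√(-750) + 23463) - 490647 = -97230/(5*I*√30 + 23463) - 490647 = -97230/(23463 + 5*I*√30) - 490647 = -490647 - 97230/(23463 + 5*I*√30)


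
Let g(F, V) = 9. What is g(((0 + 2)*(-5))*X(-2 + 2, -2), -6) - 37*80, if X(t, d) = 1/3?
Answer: -2951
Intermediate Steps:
X(t, d) = ⅓
g(((0 + 2)*(-5))*X(-2 + 2, -2), -6) - 37*80 = 9 - 37*80 = 9 - 2960 = -2951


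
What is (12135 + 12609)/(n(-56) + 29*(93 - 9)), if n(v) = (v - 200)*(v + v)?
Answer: 6186/7777 ≈ 0.79542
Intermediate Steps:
n(v) = 2*v*(-200 + v) (n(v) = (-200 + v)*(2*v) = 2*v*(-200 + v))
(12135 + 12609)/(n(-56) + 29*(93 - 9)) = (12135 + 12609)/(2*(-56)*(-200 - 56) + 29*(93 - 9)) = 24744/(2*(-56)*(-256) + 29*84) = 24744/(28672 + 2436) = 24744/31108 = 24744*(1/31108) = 6186/7777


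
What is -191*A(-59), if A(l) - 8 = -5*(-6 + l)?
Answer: -63603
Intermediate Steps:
A(l) = 38 - 5*l (A(l) = 8 - 5*(-6 + l) = 8 + (30 - 5*l) = 38 - 5*l)
-191*A(-59) = -191*(38 - 5*(-59)) = -191*(38 + 295) = -191*333 = -63603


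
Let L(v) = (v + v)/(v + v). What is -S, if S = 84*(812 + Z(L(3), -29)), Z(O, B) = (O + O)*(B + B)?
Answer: -58464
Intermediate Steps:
L(v) = 1 (L(v) = (2*v)/((2*v)) = (2*v)*(1/(2*v)) = 1)
Z(O, B) = 4*B*O (Z(O, B) = (2*O)*(2*B) = 4*B*O)
S = 58464 (S = 84*(812 + 4*(-29)*1) = 84*(812 - 116) = 84*696 = 58464)
-S = -1*58464 = -58464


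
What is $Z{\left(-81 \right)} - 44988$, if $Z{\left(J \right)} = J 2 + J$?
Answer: $-45231$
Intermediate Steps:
$Z{\left(J \right)} = 3 J$ ($Z{\left(J \right)} = 2 J + J = 3 J$)
$Z{\left(-81 \right)} - 44988 = 3 \left(-81\right) - 44988 = -243 - 44988 = -45231$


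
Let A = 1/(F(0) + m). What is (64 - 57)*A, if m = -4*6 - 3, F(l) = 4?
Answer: -7/23 ≈ -0.30435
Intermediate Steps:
m = -27 (m = -24 - 3 = -27)
A = -1/23 (A = 1/(4 - 27) = 1/(-23) = -1/23 ≈ -0.043478)
(64 - 57)*A = (64 - 57)*(-1/23) = 7*(-1/23) = -7/23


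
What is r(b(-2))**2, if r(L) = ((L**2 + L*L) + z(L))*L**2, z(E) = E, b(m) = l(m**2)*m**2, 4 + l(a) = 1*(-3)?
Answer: 1457718169600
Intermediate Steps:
l(a) = -7 (l(a) = -4 + 1*(-3) = -4 - 3 = -7)
b(m) = -7*m**2
r(L) = L**2*(L + 2*L**2) (r(L) = ((L**2 + L*L) + L)*L**2 = ((L**2 + L**2) + L)*L**2 = (2*L**2 + L)*L**2 = (L + 2*L**2)*L**2 = L**2*(L + 2*L**2))
r(b(-2))**2 = ((-7*(-2)**2)**3*(1 + 2*(-7*(-2)**2)))**2 = ((-7*4)**3*(1 + 2*(-7*4)))**2 = ((-28)**3*(1 + 2*(-28)))**2 = (-21952*(1 - 56))**2 = (-21952*(-55))**2 = 1207360**2 = 1457718169600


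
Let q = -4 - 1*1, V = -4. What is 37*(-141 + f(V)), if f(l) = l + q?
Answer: -5550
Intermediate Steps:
q = -5 (q = -4 - 1 = -5)
f(l) = -5 + l (f(l) = l - 5 = -5 + l)
37*(-141 + f(V)) = 37*(-141 + (-5 - 4)) = 37*(-141 - 9) = 37*(-150) = -5550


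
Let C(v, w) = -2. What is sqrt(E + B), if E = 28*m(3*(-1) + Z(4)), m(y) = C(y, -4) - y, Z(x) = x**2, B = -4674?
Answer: 3*I*sqrt(566) ≈ 71.372*I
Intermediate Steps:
m(y) = -2 - y
E = -420 (E = 28*(-2 - (3*(-1) + 4**2)) = 28*(-2 - (-3 + 16)) = 28*(-2 - 1*13) = 28*(-2 - 13) = 28*(-15) = -420)
sqrt(E + B) = sqrt(-420 - 4674) = sqrt(-5094) = 3*I*sqrt(566)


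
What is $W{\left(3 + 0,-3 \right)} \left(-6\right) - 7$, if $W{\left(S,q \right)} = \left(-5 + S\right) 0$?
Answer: $-7$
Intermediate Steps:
$W{\left(S,q \right)} = 0$
$W{\left(3 + 0,-3 \right)} \left(-6\right) - 7 = 0 \left(-6\right) - 7 = 0 - 7 = -7$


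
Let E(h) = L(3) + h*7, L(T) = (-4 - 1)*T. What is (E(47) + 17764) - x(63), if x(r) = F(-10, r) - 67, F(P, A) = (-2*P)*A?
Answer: 16885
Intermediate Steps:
L(T) = -5*T
E(h) = -15 + 7*h (E(h) = -5*3 + h*7 = -15 + 7*h)
F(P, A) = -2*A*P
x(r) = -67 + 20*r (x(r) = -2*r*(-10) - 67 = 20*r - 67 = -67 + 20*r)
(E(47) + 17764) - x(63) = ((-15 + 7*47) + 17764) - (-67 + 20*63) = ((-15 + 329) + 17764) - (-67 + 1260) = (314 + 17764) - 1*1193 = 18078 - 1193 = 16885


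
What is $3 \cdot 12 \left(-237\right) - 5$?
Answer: $-8537$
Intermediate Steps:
$3 \cdot 12 \left(-237\right) - 5 = 36 \left(-237\right) - 5 = -8532 - 5 = -8537$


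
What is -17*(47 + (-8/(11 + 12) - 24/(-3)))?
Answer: -21369/23 ≈ -929.09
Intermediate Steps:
-17*(47 + (-8/(11 + 12) - 24/(-3))) = -17*(47 + (-8/23 - 24*(-⅓))) = -17*(47 + (-8*1/23 + 8)) = -17*(47 + (-8/23 + 8)) = -17*(47 + 176/23) = -17*1257/23 = -21369/23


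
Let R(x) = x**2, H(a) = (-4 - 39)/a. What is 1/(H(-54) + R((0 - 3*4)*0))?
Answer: 54/43 ≈ 1.2558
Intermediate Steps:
H(a) = -43/a
1/(H(-54) + R((0 - 3*4)*0)) = 1/(-43/(-54) + ((0 - 3*4)*0)**2) = 1/(-43*(-1/54) + ((0 - 12)*0)**2) = 1/(43/54 + (-12*0)**2) = 1/(43/54 + 0**2) = 1/(43/54 + 0) = 1/(43/54) = 54/43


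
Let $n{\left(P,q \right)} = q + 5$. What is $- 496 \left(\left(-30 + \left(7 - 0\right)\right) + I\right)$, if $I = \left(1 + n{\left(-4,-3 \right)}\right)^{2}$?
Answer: $6944$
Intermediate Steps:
$n{\left(P,q \right)} = 5 + q$
$I = 9$ ($I = \left(1 + \left(5 - 3\right)\right)^{2} = \left(1 + 2\right)^{2} = 3^{2} = 9$)
$- 496 \left(\left(-30 + \left(7 - 0\right)\right) + I\right) = - 496 \left(\left(-30 + \left(7 - 0\right)\right) + 9\right) = - 496 \left(\left(-30 + \left(7 + 0\right)\right) + 9\right) = - 496 \left(\left(-30 + 7\right) + 9\right) = - 496 \left(-23 + 9\right) = \left(-496\right) \left(-14\right) = 6944$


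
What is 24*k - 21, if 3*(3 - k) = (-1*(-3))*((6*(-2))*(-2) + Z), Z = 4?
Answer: -621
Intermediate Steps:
k = -25 (k = 3 - (-1*(-3))*((6*(-2))*(-2) + 4)/3 = 3 - (-12*(-2) + 4) = 3 - (24 + 4) = 3 - 28 = -25)
24*k - 21 = 24*(-25) - 21 = -600 - 21 = -621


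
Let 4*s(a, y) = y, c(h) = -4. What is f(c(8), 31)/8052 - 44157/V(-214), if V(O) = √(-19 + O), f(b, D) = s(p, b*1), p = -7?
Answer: -1/8052 + 44157*I*√233/233 ≈ -0.00012419 + 2892.8*I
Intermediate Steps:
s(a, y) = y/4
f(b, D) = b/4 (f(b, D) = (b*1)/4 = b/4)
f(c(8), 31)/8052 - 44157/V(-214) = ((¼)*(-4))/8052 - 44157/√(-19 - 214) = -1*1/8052 - 44157*(-I*√233/233) = -1/8052 - 44157*(-I*√233/233) = -1/8052 - (-44157)*I*√233/233 = -1/8052 + 44157*I*√233/233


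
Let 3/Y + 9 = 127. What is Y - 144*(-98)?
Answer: 1665219/118 ≈ 14112.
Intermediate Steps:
Y = 3/118 (Y = 3/(-9 + 127) = 3/118 ≈ 0.025424)
Y - 144*(-98) = 3/118 - 144*(-98) = 3/118 + 14112 = 1665219/118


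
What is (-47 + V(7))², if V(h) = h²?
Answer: 4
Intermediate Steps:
(-47 + V(7))² = (-47 + 7²)² = (-47 + 49)² = 2² = 4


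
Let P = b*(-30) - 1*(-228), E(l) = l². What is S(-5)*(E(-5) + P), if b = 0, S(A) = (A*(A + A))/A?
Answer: -2530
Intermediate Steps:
S(A) = 2*A (S(A) = (A*(2*A))/A = (2*A²)/A = 2*A)
P = 228 (P = 0*(-30) - 1*(-228) = 0 + 228 = 228)
S(-5)*(E(-5) + P) = (2*(-5))*((-5)² + 228) = -10*(25 + 228) = -10*253 = -2530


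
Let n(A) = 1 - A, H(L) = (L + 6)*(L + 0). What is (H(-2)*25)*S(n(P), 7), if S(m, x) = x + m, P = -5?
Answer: -2600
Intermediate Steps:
H(L) = L*(6 + L) (H(L) = (6 + L)*L = L*(6 + L))
S(m, x) = m + x
(H(-2)*25)*S(n(P), 7) = (-2*(6 - 2)*25)*((1 - 1*(-5)) + 7) = (-2*4*25)*((1 + 5) + 7) = (-8*25)*(6 + 7) = -200*13 = -2600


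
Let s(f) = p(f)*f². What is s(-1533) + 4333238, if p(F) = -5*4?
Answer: -42668542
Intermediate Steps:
p(F) = -20
s(f) = -20*f²
s(-1533) + 4333238 = -20*(-1533)² + 4333238 = -20*2350089 + 4333238 = -47001780 + 4333238 = -42668542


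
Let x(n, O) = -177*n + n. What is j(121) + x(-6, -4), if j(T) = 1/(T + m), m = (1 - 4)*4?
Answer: 115105/109 ≈ 1056.0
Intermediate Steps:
m = -12 (m = -3*4 = -12)
x(n, O) = -176*n
j(T) = 1/(-12 + T) (j(T) = 1/(T - 12) = 1/(-12 + T))
j(121) + x(-6, -4) = 1/(-12 + 121) - 176*(-6) = 1/109 + 1056 = 115105/109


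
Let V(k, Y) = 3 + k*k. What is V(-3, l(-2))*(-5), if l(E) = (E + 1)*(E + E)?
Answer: -60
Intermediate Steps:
l(E) = 2*E*(1 + E) (l(E) = (1 + E)*(2*E) = 2*E*(1 + E))
V(k, Y) = 3 + k²
V(-3, l(-2))*(-5) = (3 + (-3)²)*(-5) = (3 + 9)*(-5) = 12*(-5) = -60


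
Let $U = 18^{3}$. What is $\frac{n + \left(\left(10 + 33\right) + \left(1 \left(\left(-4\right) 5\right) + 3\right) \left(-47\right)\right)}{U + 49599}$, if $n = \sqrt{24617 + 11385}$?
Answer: $\frac{842}{55431} + \frac{\sqrt{36002}}{55431} \approx 0.018613$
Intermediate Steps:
$U = 5832$
$n = \sqrt{36002} \approx 189.74$
$\frac{n + \left(\left(10 + 33\right) + \left(1 \left(\left(-4\right) 5\right) + 3\right) \left(-47\right)\right)}{U + 49599} = \frac{\sqrt{36002} + \left(\left(10 + 33\right) + \left(1 \left(\left(-4\right) 5\right) + 3\right) \left(-47\right)\right)}{5832 + 49599} = \frac{\sqrt{36002} + \left(43 + \left(1 \left(-20\right) + 3\right) \left(-47\right)\right)}{55431} = \left(\sqrt{36002} + \left(43 + \left(-20 + 3\right) \left(-47\right)\right)\right) \frac{1}{55431} = \left(\sqrt{36002} + \left(43 - -799\right)\right) \frac{1}{55431} = \left(\sqrt{36002} + \left(43 + 799\right)\right) \frac{1}{55431} = \left(\sqrt{36002} + 842\right) \frac{1}{55431} = \left(842 + \sqrt{36002}\right) \frac{1}{55431} = \frac{842}{55431} + \frac{\sqrt{36002}}{55431}$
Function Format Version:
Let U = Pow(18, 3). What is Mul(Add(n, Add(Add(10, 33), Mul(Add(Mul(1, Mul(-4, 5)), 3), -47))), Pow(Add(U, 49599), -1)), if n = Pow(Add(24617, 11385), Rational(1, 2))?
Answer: Add(Rational(842, 55431), Mul(Rational(1, 55431), Pow(36002, Rational(1, 2)))) ≈ 0.018613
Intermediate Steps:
U = 5832
n = Pow(36002, Rational(1, 2)) ≈ 189.74
Mul(Add(n, Add(Add(10, 33), Mul(Add(Mul(1, Mul(-4, 5)), 3), -47))), Pow(Add(U, 49599), -1)) = Mul(Add(Pow(36002, Rational(1, 2)), Add(Add(10, 33), Mul(Add(Mul(1, Mul(-4, 5)), 3), -47))), Pow(Add(5832, 49599), -1)) = Mul(Add(Pow(36002, Rational(1, 2)), Add(43, Mul(Add(Mul(1, -20), 3), -47))), Pow(55431, -1)) = Mul(Add(Pow(36002, Rational(1, 2)), Add(43, Mul(Add(-20, 3), -47))), Rational(1, 55431)) = Mul(Add(Pow(36002, Rational(1, 2)), Add(43, Mul(-17, -47))), Rational(1, 55431)) = Mul(Add(Pow(36002, Rational(1, 2)), Add(43, 799)), Rational(1, 55431)) = Mul(Add(Pow(36002, Rational(1, 2)), 842), Rational(1, 55431)) = Mul(Add(842, Pow(36002, Rational(1, 2))), Rational(1, 55431)) = Add(Rational(842, 55431), Mul(Rational(1, 55431), Pow(36002, Rational(1, 2))))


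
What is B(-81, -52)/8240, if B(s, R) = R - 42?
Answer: -47/4120 ≈ -0.011408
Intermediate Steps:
B(s, R) = -42 + R
B(-81, -52)/8240 = (-42 - 52)/8240 = -94*1/8240 = -47/4120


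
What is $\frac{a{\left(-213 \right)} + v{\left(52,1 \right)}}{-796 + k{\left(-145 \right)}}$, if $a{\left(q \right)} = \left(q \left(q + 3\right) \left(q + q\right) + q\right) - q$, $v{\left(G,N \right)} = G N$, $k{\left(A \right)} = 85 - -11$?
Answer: $\frac{4763732}{175} \approx 27221.0$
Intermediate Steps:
$k{\left(A \right)} = 96$ ($k{\left(A \right)} = 85 + 11 = 96$)
$a{\left(q \right)} = 2 q^{2} \left(3 + q\right)$ ($a{\left(q \right)} = \left(q \left(3 + q\right) 2 q + q\right) - q = \left(q 2 q \left(3 + q\right) + q\right) - q = \left(2 q^{2} \left(3 + q\right) + q\right) - q = \left(q + 2 q^{2} \left(3 + q\right)\right) - q = 2 q^{2} \left(3 + q\right)$)
$\frac{a{\left(-213 \right)} + v{\left(52,1 \right)}}{-796 + k{\left(-145 \right)}} = \frac{2 \left(-213\right)^{2} \left(3 - 213\right) + 52 \cdot 1}{-796 + 96} = \frac{2 \cdot 45369 \left(-210\right) + 52}{-700} = \left(-19054980 + 52\right) \left(- \frac{1}{700}\right) = \left(-19054928\right) \left(- \frac{1}{700}\right) = \frac{4763732}{175}$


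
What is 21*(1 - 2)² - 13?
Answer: 8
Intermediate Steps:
21*(1 - 2)² - 13 = 21*(-1)² - 13 = 21*1 - 13 = 21 - 13 = 8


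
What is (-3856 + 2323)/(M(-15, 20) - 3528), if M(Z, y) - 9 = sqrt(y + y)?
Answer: 5394627/12383321 + 3066*sqrt(10)/12383321 ≈ 0.43642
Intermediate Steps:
M(Z, y) = 9 + sqrt(2)*sqrt(y) (M(Z, y) = 9 + sqrt(y + y) = 9 + sqrt(2*y) = 9 + sqrt(2)*sqrt(y))
(-3856 + 2323)/(M(-15, 20) - 3528) = (-3856 + 2323)/((9 + sqrt(2)*sqrt(20)) - 3528) = -1533/((9 + sqrt(2)*(2*sqrt(5))) - 3528) = -1533/((9 + 2*sqrt(10)) - 3528) = -1533/(-3519 + 2*sqrt(10))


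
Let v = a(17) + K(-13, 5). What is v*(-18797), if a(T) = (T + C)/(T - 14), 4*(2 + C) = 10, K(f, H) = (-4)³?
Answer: 6560153/6 ≈ 1.0934e+6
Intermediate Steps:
K(f, H) = -64
C = ½ (C = -2 + (¼)*10 = -2 + 5/2 = ½ ≈ 0.50000)
a(T) = (½ + T)/(-14 + T) (a(T) = (T + ½)/(T - 14) = (½ + T)/(-14 + T))
v = -349/6 (v = (½ + 17)/(-14 + 17) - 64 = (35/2)/3 - 64 = (⅓)*(35/2) - 64 = 35/6 - 64 = -349/6 ≈ -58.167)
v*(-18797) = -349/6*(-18797) = 6560153/6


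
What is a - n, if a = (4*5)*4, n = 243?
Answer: -163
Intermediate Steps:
a = 80 (a = 20*4 = 80)
a - n = 80 - 1*243 = 80 - 243 = -163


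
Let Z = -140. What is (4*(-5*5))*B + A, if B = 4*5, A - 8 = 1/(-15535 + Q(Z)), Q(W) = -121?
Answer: -31186753/15656 ≈ -1992.0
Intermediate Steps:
A = 125247/15656 (A = 8 + 1/(-15535 - 121) = 8 + 1/(-15656) = 8 - 1/15656 = 125247/15656 ≈ 7.9999)
B = 20
(4*(-5*5))*B + A = (4*(-5*5))*20 + 125247/15656 = (4*(-25))*20 + 125247/15656 = -100*20 + 125247/15656 = -2000 + 125247/15656 = -31186753/15656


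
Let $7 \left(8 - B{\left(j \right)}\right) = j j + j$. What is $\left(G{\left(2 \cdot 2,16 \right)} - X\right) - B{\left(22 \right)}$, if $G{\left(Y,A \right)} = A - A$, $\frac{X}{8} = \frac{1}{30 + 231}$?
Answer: $\frac{117394}{1827} \approx 64.255$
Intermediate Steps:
$X = \frac{8}{261}$ ($X = \frac{8}{30 + 231} = \frac{8}{261} \approx 0.030651$)
$G{\left(Y,A \right)} = 0$
$B{\left(j \right)} = 8 - \frac{j}{7} - \frac{j^{2}}{7}$ ($B{\left(j \right)} = 8 - \frac{j j + j}{7} = 8 - \frac{j^{2} + j}{7} = 8 - \frac{j + j^{2}}{7} = 8 - \left(\frac{j}{7} + \frac{j^{2}}{7}\right) = 8 - \frac{j}{7} - \frac{j^{2}}{7}$)
$\left(G{\left(2 \cdot 2,16 \right)} - X\right) - B{\left(22 \right)} = \left(0 - \frac{8}{261}\right) - \left(8 - \frac{22}{7} - \frac{22^{2}}{7}\right) = \left(0 - \frac{8}{261}\right) - \left(8 - \frac{22}{7} - \frac{484}{7}\right) = - \frac{8}{261} - \left(8 - \frac{22}{7} - \frac{484}{7}\right) = - \frac{8}{261} - - \frac{450}{7} = - \frac{8}{261} + \frac{450}{7} = \frac{117394}{1827}$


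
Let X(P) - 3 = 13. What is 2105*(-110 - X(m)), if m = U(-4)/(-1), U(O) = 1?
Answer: -265230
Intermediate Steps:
m = -1 (m = 1/(-1) = 1*(-1) = -1)
X(P) = 16 (X(P) = 3 + 13 = 16)
2105*(-110 - X(m)) = 2105*(-110 - 1*16) = 2105*(-110 - 16) = 2105*(-126) = -265230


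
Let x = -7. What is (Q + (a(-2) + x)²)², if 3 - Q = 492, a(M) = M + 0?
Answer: 166464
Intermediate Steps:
a(M) = M
Q = -489 (Q = 3 - 1*492 = 3 - 492 = -489)
(Q + (a(-2) + x)²)² = (-489 + (-2 - 7)²)² = (-489 + (-9)²)² = (-489 + 81)² = (-408)² = 166464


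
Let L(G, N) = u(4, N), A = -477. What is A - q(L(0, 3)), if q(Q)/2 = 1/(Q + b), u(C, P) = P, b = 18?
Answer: -10019/21 ≈ -477.10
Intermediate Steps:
L(G, N) = N
q(Q) = 2/(18 + Q) (q(Q) = 2/(Q + 18) = 2/(18 + Q))
A - q(L(0, 3)) = -477 - 2/(18 + 3) = -477 - 2/21 = -10019/21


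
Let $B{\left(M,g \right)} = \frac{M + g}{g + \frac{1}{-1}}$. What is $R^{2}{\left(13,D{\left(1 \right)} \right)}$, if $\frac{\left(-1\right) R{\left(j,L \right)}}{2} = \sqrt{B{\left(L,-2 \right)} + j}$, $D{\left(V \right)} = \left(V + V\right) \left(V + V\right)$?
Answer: $\frac{148}{3} \approx 49.333$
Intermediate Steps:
$B{\left(M,g \right)} = \frac{M + g}{-1 + g}$ ($B{\left(M,g \right)} = \frac{M + g}{g - 1} = \frac{M + g}{-1 + g}$)
$D{\left(V \right)} = 4 V^{2}$ ($D{\left(V \right)} = 2 V 2 V = 4 V^{2}$)
$R{\left(j,L \right)} = - 2 \sqrt{\frac{2}{3} + j - \frac{L}{3}}$ ($R{\left(j,L \right)} = - 2 \sqrt{\frac{L - 2}{-1 - 2} + j} = - 2 \sqrt{\frac{-2 + L}{-3} + j} = - 2 \sqrt{- \frac{-2 + L}{3} + j} = - 2 \sqrt{\left(\frac{2}{3} - \frac{L}{3}\right) + j} = - 2 \sqrt{\frac{2}{3} + j - \frac{L}{3}}$)
$R^{2}{\left(13,D{\left(1 \right)} \right)} = \left(- \frac{2 \sqrt{6 - 3 \cdot 4 \cdot 1^{2} + 9 \cdot 13}}{3}\right)^{2} = \left(- \frac{2 \sqrt{6 - 3 \cdot 4 \cdot 1 + 117}}{3}\right)^{2} = \left(- \frac{2 \sqrt{6 - 12 + 117}}{3}\right)^{2} = \left(- \frac{2 \sqrt{111}}{3}\right)^{2} = \frac{148}{3}$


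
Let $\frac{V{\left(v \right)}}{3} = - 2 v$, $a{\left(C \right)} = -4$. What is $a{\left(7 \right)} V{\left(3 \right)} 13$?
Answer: $936$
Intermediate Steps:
$V{\left(v \right)} = - 6 v$ ($V{\left(v \right)} = 3 \left(- 2 v\right) = - 6 v$)
$a{\left(7 \right)} V{\left(3 \right)} 13 = - 4 \left(\left(-6\right) 3\right) 13 = \left(-4\right) \left(-18\right) 13 = 72 \cdot 13 = 936$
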